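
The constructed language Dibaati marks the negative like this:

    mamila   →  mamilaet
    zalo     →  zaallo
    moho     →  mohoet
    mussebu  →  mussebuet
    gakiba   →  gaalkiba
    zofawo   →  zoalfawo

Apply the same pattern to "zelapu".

zeallapu

moho and zofawo both end in -o yet inflect differently (mohoet, zoalfawo), so the final letter is not what conditions the rule; the first letter is.
"zelapu" begins with z-. The stems beginning with z- (zofawo → zoalfawo, zalo → zaallo) insert -al- after the first vowel.
The other pattern: stems beginning with m- add -et.
So zelapu → zeallapu.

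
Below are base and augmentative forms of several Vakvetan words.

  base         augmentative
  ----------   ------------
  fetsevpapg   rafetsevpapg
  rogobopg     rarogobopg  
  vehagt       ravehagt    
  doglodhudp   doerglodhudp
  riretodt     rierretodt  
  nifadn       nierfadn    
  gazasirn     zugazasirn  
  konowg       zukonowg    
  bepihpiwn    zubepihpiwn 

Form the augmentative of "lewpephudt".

"lewpephudt" has second-to-last letter 'd'. The stems whose second-to-last letter is 'd' (doglodhudp → doerglodhudp, riretodt → rierretodt, nifadn → nierfadn) insert -er- after the first vowel.
The other patterns: stems whose second-to-last letter is 'g' or 'p' add the prefix ra-; stems whose second-to-last letter is 'r' or 'w' add the prefix zu-.
So lewpephudt → leerwpephudt.

leerwpephudt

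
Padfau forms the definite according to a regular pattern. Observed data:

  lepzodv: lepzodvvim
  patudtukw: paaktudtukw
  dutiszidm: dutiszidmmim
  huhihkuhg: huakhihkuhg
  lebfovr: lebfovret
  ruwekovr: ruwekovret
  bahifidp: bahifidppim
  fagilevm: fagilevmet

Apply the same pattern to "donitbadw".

fagilevm and dutiszidm both end in -m yet inflect differently (fagilevmet, dutiszidmmim), so the final letter is not what conditions the rule; the second-to-last letter is.
"donitbadw" has second-to-last letter 'd'. The stems whose second-to-last letter is 'd' (bahifidp → bahifidppim, lepzodv → lepzodvvim, dutiszidm → dutiszidmmim) double the final consonant and add -im.
So donitbadw → donitbadwwim.

donitbadwwim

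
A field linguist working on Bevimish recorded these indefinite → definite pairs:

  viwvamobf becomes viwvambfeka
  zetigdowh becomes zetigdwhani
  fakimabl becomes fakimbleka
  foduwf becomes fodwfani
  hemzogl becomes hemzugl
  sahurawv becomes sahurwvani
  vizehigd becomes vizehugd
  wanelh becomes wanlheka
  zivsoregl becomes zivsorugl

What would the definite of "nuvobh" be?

"nuvobh" has second-to-last letter 'b'. The stems whose second-to-last letter is 'b' (viwvamobf → viwvambfeka, fakimabl → fakimbleka) delete the last vowel and add -eka.
The other patterns: stems whose second-to-last letter is 'w' delete the last vowel and add -ani; stems whose second-to-last letter is 'g' change the last vowel to 'u'.
So nuvobh → nuvbheka.

nuvbheka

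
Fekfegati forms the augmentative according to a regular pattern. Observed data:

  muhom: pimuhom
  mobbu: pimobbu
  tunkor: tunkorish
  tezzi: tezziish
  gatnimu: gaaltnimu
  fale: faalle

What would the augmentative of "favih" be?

mobbu and gatnimu both end in -u yet inflect differently (pimobbu, gaaltnimu), so the final letter is not what conditions the rule; the first letter is.
"favih" begins with f-. The one such stem in the data (fale → faalle) inserts -al- after the first vowel (as does gatnimu), so the same rule applies.
The other patterns: stems beginning with m- add the prefix pi-; stems beginning with t- add -ish.
So favih → faalvih.

faalvih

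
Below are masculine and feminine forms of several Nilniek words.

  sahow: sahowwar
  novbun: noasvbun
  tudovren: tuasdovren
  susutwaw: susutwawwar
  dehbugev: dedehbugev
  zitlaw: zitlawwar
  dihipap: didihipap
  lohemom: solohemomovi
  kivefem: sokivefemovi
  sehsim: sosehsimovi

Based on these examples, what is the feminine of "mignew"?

"mignew" ends in -w. The stems ending in -w (zitlaw → zitlawwar, susutwaw → susutwawwar, sahow → sahowwar) double the final consonant and add -ar.
So mignew → mignewwar.

mignewwar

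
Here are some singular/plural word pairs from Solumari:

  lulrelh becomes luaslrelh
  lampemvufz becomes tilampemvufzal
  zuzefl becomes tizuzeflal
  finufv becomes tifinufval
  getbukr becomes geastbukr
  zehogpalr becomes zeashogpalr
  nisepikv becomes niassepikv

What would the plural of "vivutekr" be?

finufv and nisepikv both end in -v yet inflect differently (tifinufval, niassepikv), so the final letter is not what conditions the rule; the second-to-last letter is.
"vivutekr" has second-to-last letter 'k'. The stems whose second-to-last letter is 'k' (nisepikv → niassepikv, getbukr → geastbukr) insert -as- after the first vowel.
The other pattern: stems whose second-to-last letter is 'f' add ti- … -al around the stem.
So vivutekr → viasvutekr.

viasvutekr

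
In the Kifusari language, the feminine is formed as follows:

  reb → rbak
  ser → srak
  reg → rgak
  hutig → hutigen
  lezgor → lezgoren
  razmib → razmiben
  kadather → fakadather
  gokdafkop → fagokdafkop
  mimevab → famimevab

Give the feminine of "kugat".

reg and hutig both end in -g yet inflect differently (rgak, hutigen), so the final letter is not what conditions the rule; the number of vowels is.
"kugat" has 2 vowels. The stems with 2 vowels (hutig → hutigen, lezgor → lezgoren, razmib → razmiben) add -en.
So kugat → kugaten.

kugaten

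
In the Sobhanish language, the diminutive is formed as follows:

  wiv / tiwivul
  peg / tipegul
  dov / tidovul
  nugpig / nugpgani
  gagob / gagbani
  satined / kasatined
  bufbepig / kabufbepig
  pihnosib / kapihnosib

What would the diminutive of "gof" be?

tigoful

"gof" has 1 vowel. The stems with 1 vowel (wiv → tiwivul, peg → tipegul, dov → tidovul) add ti- … -ul around the stem.
So gof → tigoful.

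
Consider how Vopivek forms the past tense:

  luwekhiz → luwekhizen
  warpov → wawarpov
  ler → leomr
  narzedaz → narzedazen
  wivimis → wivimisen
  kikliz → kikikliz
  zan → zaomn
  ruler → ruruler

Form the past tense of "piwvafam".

piwvafamen

ler and ruler both end in -r yet inflect differently (leomr, ruruler), so the final letter is not what conditions the rule; the number of vowels is.
"piwvafam" has 3 vowels. The stems with 3 vowels (narzedaz → narzedazen, luwekhiz → luwekhizen, wivimis → wivimisen) add -en.
So piwvafam → piwvafamen.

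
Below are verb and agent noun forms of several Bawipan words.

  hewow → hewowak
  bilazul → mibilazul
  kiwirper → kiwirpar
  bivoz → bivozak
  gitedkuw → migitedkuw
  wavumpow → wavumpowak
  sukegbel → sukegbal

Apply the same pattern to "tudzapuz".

"tudzapuz" has last vowel 'u'. The stems whose last vowel is 'u' (gitedkuw → migitedkuw, bilazul → mibilazul) add the prefix mi-.
So tudzapuz → mitudzapuz.

mitudzapuz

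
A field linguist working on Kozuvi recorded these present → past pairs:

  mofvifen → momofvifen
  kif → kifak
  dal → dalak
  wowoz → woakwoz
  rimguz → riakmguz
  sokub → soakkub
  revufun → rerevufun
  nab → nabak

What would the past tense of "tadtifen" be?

"tadtifen" has 3 vowels. The stems with 3 vowels (mofvifen → momofvifen, revufun → rerevufun) repeat the first consonant+vowel as a prefix.
So tadtifen → tatadtifen.

tatadtifen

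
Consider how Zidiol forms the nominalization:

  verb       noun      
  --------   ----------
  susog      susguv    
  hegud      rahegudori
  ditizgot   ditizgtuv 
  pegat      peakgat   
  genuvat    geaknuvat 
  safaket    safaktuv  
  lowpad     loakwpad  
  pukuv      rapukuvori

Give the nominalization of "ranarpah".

raaknarpah

ditizgot and genuvat both end in -t yet inflect differently (ditizgtuv, geaknuvat), so the final letter is not what conditions the rule; the last vowel is.
"ranarpah" has last vowel 'a'. The stems whose last vowel is 'a' (genuvat → geaknuvat, pegat → peakgat, lowpad → loakwpad) insert -ak- after the first vowel.
The other patterns: stems whose last vowel is 'u' add ra- … -ori around the stem; stems whose last vowel is 'e' or 'o' delete the last vowel and add -uv.
So ranarpah → raaknarpah.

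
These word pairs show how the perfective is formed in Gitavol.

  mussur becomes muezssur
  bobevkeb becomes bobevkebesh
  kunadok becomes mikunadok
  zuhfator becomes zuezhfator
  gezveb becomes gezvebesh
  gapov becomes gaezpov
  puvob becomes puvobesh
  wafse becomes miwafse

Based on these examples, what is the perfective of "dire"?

"dire" ends in -e. The one such stem in the data (wafse → miwafse) adds the prefix mi-, so the same rule applies.
So dire → midire.

midire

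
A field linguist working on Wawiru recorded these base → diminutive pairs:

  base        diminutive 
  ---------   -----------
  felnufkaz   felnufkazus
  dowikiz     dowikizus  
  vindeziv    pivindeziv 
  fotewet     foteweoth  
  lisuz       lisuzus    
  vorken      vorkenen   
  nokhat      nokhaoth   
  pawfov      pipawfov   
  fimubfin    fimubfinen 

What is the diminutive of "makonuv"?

vorken and fotewet both have last vowel 'e' yet inflect differently (vorkenen, foteweoth), so the last vowel is not what conditions the rule; the final letter is.
"makonuv" ends in -v. The stems ending in -v (pawfov → pipawfov, vindeziv → pivindeziv) add the prefix pi-.
The other patterns: stems ending in -n add -en; stems ending in -t drop the final letter and add -oth; stems ending in -z add -us.
So makonuv → pimakonuv.

pimakonuv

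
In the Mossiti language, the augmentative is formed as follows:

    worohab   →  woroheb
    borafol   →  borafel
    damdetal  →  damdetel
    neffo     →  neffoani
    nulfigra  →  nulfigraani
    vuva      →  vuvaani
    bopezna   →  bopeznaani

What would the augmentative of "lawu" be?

lawuani

borafol and neffo both have last vowel 'o' yet inflect differently (borafel, neffoani), so the last vowel is not what conditions the rule; whether the stem ends in a vowel or a consonant is.
"lawu" ends in a vowel. The stems ending in a vowel (neffo → neffoani, nulfigra → nulfigraani, vuva → vuvaani) add -ani.
The other pattern: stems ending in a consonant change the last vowel to 'e'.
So lawu → lawuani.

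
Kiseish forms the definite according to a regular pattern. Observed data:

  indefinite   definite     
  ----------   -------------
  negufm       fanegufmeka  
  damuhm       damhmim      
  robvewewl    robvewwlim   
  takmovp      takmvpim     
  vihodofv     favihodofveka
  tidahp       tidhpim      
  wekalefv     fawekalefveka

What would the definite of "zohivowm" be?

zohivwmim

"zohivowm" has second-to-last letter 'w'. The one such stem in the data (robvewewl → robvewwlim) deletes the last vowel and adds -im (as do damuhm, takmovp), so the same rule applies.
So zohivowm → zohivwmim.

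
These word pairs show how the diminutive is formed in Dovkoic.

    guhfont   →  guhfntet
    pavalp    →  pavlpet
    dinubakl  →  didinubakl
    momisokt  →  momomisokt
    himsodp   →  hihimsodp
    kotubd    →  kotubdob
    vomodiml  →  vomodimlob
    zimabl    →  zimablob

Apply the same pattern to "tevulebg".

tevulebgob

guhfont and momisokt both end in -t yet inflect differently (guhfntet, momomisokt), so the final letter is not what conditions the rule; the second-to-last letter is.
"tevulebg" has second-to-last letter 'b'. The stems whose second-to-last letter is 'b' (kotubd → kotubdob, zimabl → zimablob) add -ob.
So tevulebg → tevulebgob.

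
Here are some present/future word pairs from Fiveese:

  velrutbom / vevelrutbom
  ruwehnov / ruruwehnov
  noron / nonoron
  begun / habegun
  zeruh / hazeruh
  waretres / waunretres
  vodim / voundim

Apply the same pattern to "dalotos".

dadalotos

"dalotos" has last vowel 'o'. The stems whose last vowel is 'o' (velrutbom → vevelrutbom, ruwehnov → ruruwehnov, noron → nonoron) repeat the first consonant+vowel as a prefix.
The other patterns: stems whose last vowel is 'u' add the prefix ha-; stems whose last vowel is 'e' or 'i' insert -un- after the first vowel.
So dalotos → dadalotos.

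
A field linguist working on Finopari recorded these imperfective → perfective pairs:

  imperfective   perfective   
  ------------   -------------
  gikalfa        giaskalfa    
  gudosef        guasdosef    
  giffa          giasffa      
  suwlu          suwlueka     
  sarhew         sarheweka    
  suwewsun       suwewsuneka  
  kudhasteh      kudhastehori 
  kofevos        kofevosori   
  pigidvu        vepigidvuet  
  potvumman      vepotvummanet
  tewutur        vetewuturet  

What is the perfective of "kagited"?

kagitedori

suwlu and pigidvu both end in -u yet inflect differently (suwlueka, vepigidvuet), so the final letter is not what conditions the rule; the first letter is.
"kagited" begins with k-. The stems beginning with k- (kudhasteh → kudhastehori, kofevos → kofevosori) add -ori.
The other patterns: stems beginning with g- insert -as- after the first vowel; stems beginning with s- add -eka; stems beginning with p- or t- add ve- … -et around the stem.
So kagited → kagitedori.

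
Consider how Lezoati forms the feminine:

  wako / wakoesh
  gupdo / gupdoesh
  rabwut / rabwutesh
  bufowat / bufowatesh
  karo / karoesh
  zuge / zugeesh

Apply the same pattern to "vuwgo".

vuwgoesh

Every pair shown (wako → wakoesh, gupdo → gupdoesh, rabwut → rabwutesh, …) follows the same rule: add -esh.
So vuwgo → vuwgoesh.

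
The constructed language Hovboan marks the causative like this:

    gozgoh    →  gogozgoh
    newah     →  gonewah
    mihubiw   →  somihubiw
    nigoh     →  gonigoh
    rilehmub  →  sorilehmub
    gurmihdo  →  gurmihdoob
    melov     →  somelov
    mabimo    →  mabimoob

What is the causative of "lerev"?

nigoh and gurmihdo both have last vowel 'o' yet inflect differently (gonigoh, gurmihdoob), so the last vowel is not what conditions the rule; the final letter is.
"lerev" ends in -v. The one such stem in the data (melov → somelov) adds the prefix so-, so the same rule applies.
The other patterns: stems ending in -h add the prefix go-; stems ending in -o add -ob.
So lerev → solerev.

solerev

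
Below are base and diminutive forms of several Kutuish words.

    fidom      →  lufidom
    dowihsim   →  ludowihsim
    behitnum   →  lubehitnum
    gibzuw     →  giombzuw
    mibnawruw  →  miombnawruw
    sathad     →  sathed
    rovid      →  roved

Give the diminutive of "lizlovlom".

lulizlovlom

behitnum and gibzuw both have last vowel 'u' yet inflect differently (lubehitnum, giombzuw), so the last vowel is not what conditions the rule; the final letter is.
"lizlovlom" ends in -m. The stems ending in -m (fidom → lufidom, dowihsim → ludowihsim, behitnum → lubehitnum) add the prefix lu-.
The other patterns: stems ending in -w insert -om- after the first vowel; stems ending in -d change the last vowel to 'e'.
So lizlovlom → lulizlovlom.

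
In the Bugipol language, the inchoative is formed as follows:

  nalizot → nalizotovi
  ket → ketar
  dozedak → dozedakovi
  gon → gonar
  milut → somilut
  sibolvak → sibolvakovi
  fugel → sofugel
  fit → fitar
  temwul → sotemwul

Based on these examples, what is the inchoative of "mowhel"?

ket and milut both end in -t yet inflect differently (ketar, somilut), so the final letter is not what conditions the rule; the number of vowels is.
"mowhel" has 2 vowels. The stems with 2 vowels (milut → somilut, fugel → sofugel, temwul → sotemwul) add the prefix so-.
The other patterns: stems with 1 vowel add -ar; stems with 3 vowels add -ovi.
So mowhel → somowhel.

somowhel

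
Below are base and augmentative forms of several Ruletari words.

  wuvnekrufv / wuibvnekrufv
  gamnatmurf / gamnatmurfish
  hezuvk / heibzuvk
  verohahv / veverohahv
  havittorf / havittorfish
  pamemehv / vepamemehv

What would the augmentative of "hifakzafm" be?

hiibfakzafm

pamemehv and wuvnekrufv both end in -v yet inflect differently (vepamemehv, wuibvnekrufv), so the final letter is not what conditions the rule; the second-to-last letter is.
"hifakzafm" has second-to-last letter 'f'. The one such stem in the data (wuvnekrufv → wuibvnekrufv) inserts -ib- after the first vowel (as does hezuvk), so the same rule applies.
The other patterns: stems whose second-to-last letter is 'r' add -ish; stems whose second-to-last letter is 'h' add the prefix ve-.
So hifakzafm → hiibfakzafm.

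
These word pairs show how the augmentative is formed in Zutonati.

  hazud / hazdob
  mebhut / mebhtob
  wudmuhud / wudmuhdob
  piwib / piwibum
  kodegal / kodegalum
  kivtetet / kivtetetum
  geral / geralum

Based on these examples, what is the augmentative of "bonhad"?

bonhadum

mebhut and kivtetet both end in -t yet inflect differently (mebhtob, kivtetetum), so the final letter is not what conditions the rule; the last vowel is.
"bonhad" has last vowel 'a'. The stems whose last vowel is 'a' (kodegal → kodegalum, geral → geralum) add -um.
So bonhad → bonhadum.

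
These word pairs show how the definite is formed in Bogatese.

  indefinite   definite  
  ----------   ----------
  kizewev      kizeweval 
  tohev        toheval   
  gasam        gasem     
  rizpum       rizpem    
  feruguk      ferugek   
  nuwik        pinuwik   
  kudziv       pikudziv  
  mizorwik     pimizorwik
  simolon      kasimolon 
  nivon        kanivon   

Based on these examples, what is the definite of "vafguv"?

vafgev

feruguk and nuwik both end in -k yet inflect differently (ferugek, pinuwik), so the final letter is not what conditions the rule; the last vowel is.
"vafguv" has last vowel 'u'. The stems whose last vowel is 'u' (rizpum → rizpem, feruguk → ferugek) change the last vowel to 'e'.
The other patterns: stems whose last vowel is 'e' add -al; stems whose last vowel is 'i' add the prefix pi-; stems whose last vowel is 'o' add the prefix ka-.
So vafguv → vafgev.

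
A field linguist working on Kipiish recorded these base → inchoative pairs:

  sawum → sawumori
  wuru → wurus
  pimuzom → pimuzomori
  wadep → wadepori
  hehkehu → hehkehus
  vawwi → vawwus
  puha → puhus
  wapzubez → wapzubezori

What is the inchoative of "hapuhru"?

hapuhrus

sawum and wuru both have last vowel 'u' yet inflect differently (sawumori, wurus), so the last vowel is not what conditions the rule; whether the stem ends in a vowel or a consonant is.
"hapuhru" ends in a vowel. The stems ending in a vowel (wuru → wurus, vawwi → vawwus, puha → puhus) drop the final letter and add -us.
The other pattern: stems ending in a consonant add -ori.
So hapuhru → hapuhrus.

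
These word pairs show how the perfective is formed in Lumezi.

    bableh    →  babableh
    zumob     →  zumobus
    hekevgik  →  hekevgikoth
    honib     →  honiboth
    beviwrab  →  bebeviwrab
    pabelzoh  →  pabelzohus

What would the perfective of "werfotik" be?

werfotikoth

zumob and honib both end in -b yet inflect differently (zumobus, honiboth), so the final letter is not what conditions the rule; the last vowel is.
"werfotik" has last vowel 'i'. The stems whose last vowel is 'i' (honib → honiboth, hekevgik → hekevgikoth) add -oth.
So werfotik → werfotikoth.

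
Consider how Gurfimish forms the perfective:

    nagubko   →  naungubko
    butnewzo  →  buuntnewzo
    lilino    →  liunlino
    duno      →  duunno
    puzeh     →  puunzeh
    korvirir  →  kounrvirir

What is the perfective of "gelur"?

Every pair shown (nagubko → naungubko, butnewzo → buuntnewzo, lilino → liunlino, …) follows the same rule: insert -un- after the first vowel.
So gelur → geunlur.

geunlur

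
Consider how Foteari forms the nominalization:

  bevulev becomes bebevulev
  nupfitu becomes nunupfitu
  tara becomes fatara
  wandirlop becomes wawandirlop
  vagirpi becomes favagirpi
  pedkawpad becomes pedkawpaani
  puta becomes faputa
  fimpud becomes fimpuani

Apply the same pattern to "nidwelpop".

ninidwelpop

"nidwelpop" ends in -p. The one such stem in the data (wandirlop → wawandirlop) repeats the first consonant+vowel as a prefix (as do bevulev, nupfitu), so the same rule applies.
So nidwelpop → ninidwelpop.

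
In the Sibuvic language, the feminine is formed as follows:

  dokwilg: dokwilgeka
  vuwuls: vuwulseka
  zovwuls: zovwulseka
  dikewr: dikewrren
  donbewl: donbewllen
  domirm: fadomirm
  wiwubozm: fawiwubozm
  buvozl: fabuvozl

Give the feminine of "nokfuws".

nokfuwssen

"nokfuws" has second-to-last letter 'w'. The stems whose second-to-last letter is 'w' (dikewr → dikewrren, donbewl → donbewllen) double the final consonant and add -en.
The other patterns: stems whose second-to-last letter is 'l' add -eka; stems whose second-to-last letter is 'r' or 'z' add the prefix fa-.
So nokfuws → nokfuwssen.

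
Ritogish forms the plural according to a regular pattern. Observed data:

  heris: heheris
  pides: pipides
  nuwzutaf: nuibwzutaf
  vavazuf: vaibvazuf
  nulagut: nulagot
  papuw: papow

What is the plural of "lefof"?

vavazuf and nulagut both have last vowel 'u' yet inflect differently (vaibvazuf, nulagot), so the last vowel is not what conditions the rule; the final letter is.
"lefof" ends in -f. The stems ending in -f (nuwzutaf → nuibwzutaf, vavazuf → vaibvazuf) insert -ib- after the first vowel.
So lefof → leibfof.

leibfof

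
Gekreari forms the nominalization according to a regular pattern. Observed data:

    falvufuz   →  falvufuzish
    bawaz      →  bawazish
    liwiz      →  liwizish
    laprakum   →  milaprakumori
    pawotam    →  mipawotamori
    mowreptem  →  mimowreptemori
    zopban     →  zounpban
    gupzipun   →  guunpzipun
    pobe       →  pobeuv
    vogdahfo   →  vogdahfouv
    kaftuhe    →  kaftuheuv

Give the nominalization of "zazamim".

falvufuz and laprakum both have last vowel 'u' yet inflect differently (falvufuzish, milaprakumori), so the last vowel is not what conditions the rule; the final letter is.
"zazamim" ends in -m. The stems ending in -m (laprakum → milaprakumori, pawotam → mipawotamori, mowreptem → mimowreptemori) add mi- … -ori around the stem.
So zazamim → mizazamimori.

mizazamimori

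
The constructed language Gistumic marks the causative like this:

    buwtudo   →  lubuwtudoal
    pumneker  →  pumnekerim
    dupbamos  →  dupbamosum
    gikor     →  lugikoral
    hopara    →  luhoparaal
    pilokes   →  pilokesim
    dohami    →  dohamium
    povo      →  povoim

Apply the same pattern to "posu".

"posu" begins with p-. The stems beginning with p- (pumneker → pumnekerim, povo → povoim, pilokes → pilokesim) add -im.
So posu → posuim.

posuim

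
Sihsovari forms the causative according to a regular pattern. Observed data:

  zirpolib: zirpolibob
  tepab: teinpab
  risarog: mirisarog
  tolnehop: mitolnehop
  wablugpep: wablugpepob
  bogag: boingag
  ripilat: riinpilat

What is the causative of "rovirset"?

tepab and zirpolib both end in -b yet inflect differently (teinpab, zirpolibob), so the final letter is not what conditions the rule; the last vowel is.
"rovirset" has last vowel 'e'. The one such stem in the data (wablugpep → wablugpepob) adds -ob, so the same rule applies.
The other patterns: stems whose last vowel is 'a' insert -in- after the first vowel; stems whose last vowel is 'o' add the prefix mi-.
So rovirset → rovirsetob.

rovirsetob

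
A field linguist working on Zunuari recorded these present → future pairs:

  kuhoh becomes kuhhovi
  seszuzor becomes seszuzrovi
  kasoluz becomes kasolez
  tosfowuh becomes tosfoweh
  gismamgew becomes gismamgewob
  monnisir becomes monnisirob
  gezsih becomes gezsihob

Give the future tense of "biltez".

biltezob

kuhoh and tosfowuh both end in -h yet inflect differently (kuhhovi, tosfoweh), so the final letter is not what conditions the rule; the last vowel is.
"biltez" has last vowel 'e'. The one such stem in the data (gismamgew → gismamgewob) adds -ob, so the same rule applies.
So biltez → biltezob.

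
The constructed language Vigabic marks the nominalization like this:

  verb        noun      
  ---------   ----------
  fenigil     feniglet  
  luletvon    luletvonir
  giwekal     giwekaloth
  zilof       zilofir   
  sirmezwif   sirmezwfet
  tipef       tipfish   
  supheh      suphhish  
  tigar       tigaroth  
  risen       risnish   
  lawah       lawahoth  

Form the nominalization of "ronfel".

lawah and supheh both end in -h yet inflect differently (lawahoth, suphhish), so the final letter is not what conditions the rule; the last vowel is.
"ronfel" has last vowel 'e'. The stems whose last vowel is 'e' (supheh → suphhish, risen → risnish, tipef → tipfish) delete the last vowel and add -ish.
The other patterns: stems whose last vowel is 'a' add -oth; stems whose last vowel is 'i' delete the last vowel and add -et; stems whose last vowel is 'o' add -ir.
So ronfel → ronflish.

ronflish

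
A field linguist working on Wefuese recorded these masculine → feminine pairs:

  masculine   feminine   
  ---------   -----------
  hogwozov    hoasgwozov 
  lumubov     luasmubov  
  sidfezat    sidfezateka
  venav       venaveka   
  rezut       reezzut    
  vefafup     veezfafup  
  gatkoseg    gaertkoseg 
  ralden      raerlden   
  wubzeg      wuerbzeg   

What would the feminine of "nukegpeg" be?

"nukegpeg" has last vowel 'e'. The stems whose last vowel is 'e' (gatkoseg → gaertkoseg, ralden → raerlden, wubzeg → wuerbzeg) insert -er- after the first vowel.
So nukegpeg → nuerkegpeg.

nuerkegpeg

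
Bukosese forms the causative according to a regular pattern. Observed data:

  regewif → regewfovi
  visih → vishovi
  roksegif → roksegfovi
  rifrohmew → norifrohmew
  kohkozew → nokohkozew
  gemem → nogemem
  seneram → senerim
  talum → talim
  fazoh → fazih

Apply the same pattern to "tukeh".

gemem and seneram both end in -m yet inflect differently (nogemem, senerim), so the final letter is not what conditions the rule; the last vowel is.
"tukeh" has last vowel 'e'. The stems whose last vowel is 'e' (rifrohmew → norifrohmew, kohkozew → nokohkozew, gemem → nogemem) add the prefix no-.
So tukeh → notukeh.

notukeh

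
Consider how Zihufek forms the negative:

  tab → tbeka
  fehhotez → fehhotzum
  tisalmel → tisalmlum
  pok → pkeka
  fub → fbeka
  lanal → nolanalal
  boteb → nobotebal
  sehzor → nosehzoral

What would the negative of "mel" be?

"mel" has 1 vowel. The stems with 1 vowel (fub → fbeka, pok → pkeka, tab → tbeka) delete the last vowel and add -eka.
The other patterns: stems with 2 vowels add no- … -al around the stem; stems with 3 vowels delete the last vowel and add -um.
So mel → mleka.

mleka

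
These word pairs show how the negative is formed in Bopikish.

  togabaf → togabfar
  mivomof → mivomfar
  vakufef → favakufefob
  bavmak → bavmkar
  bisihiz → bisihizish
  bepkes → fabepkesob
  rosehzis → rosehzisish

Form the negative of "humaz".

humzar

rosehzis and bepkes both end in -s yet inflect differently (rosehzisish, fabepkesob), so the final letter is not what conditions the rule; the last vowel is.
"humaz" has last vowel 'a'. The stems whose last vowel is 'a' (togabaf → togabfar, bavmak → bavmkar) delete the last vowel and add -ar.
So humaz → humzar.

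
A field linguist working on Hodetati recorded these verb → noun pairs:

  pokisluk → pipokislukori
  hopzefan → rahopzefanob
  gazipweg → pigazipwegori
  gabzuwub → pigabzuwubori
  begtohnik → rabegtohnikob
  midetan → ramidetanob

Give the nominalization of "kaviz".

begtohnik and pokisluk both end in -k yet inflect differently (rabegtohnikob, pipokislukori), so the final letter is not what conditions the rule; the last vowel is.
"kaviz" has last vowel 'i'. The one such stem in the data (begtohnik → rabegtohnikob) adds ra- … -ob around the stem, so the same rule applies.
The other pattern: stems whose last vowel is 'e' or 'u' add pi- … -ori around the stem.
So kaviz → rakavizob.

rakavizob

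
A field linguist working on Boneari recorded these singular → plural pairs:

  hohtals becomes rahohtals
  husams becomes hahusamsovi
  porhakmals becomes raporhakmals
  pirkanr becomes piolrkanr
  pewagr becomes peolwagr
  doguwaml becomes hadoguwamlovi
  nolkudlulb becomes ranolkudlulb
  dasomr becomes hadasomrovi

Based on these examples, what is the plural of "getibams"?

hohtals and husams both end in -s yet inflect differently (rahohtals, hahusamsovi), so the final letter is not what conditions the rule; the second-to-last letter is.
"getibams" has second-to-last letter 'm'. The stems whose second-to-last letter is 'm' (dasomr → hadasomrovi, husams → hahusamsovi, doguwaml → hadoguwamlovi) add ha- … -ovi around the stem.
The other patterns: stems whose second-to-last letter is 'l' add the prefix ra-; stems whose second-to-last letter is 'g' or 'n' insert -ol- after the first vowel.
So getibams → hagetibamsovi.

hagetibamsovi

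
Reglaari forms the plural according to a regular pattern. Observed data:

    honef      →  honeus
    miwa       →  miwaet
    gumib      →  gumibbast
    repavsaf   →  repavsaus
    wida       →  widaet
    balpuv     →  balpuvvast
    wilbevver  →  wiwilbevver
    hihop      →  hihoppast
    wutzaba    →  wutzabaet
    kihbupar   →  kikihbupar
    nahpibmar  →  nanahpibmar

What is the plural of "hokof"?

"hokof" ends in -f. The stems ending in -f (repavsaf → repavsaus, honef → honeus) drop the final letter and add -us.
The other patterns: stems ending in -a add -et; stems ending in -r repeat the first consonant+vowel as a prefix; stems ending in -b, -p or -v double the final consonant and add -ast.
So hokof → hokous.

hokous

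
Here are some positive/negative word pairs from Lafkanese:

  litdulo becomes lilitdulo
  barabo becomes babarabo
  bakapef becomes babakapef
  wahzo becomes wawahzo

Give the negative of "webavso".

wewebavso

Every pair shown (litdulo → lilitdulo, barabo → babarabo, bakapef → babakapef, …) follows the same rule: repeat the first consonant+vowel as a prefix.
So webavso → wewebavso.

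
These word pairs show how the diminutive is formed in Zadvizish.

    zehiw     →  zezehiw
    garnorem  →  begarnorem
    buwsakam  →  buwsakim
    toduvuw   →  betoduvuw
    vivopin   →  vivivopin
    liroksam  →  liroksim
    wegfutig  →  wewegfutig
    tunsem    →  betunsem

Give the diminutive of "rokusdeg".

zehiw and toduvuw both end in -w yet inflect differently (zezehiw, betoduvuw), so the final letter is not what conditions the rule; the last vowel is.
"rokusdeg" has last vowel 'e'. The stems whose last vowel is 'e' (garnorem → begarnorem, tunsem → betunsem) add the prefix be-.
The other patterns: stems whose last vowel is 'i' repeat the first consonant+vowel as a prefix; stems whose last vowel is 'a' change the last vowel to 'i'.
So rokusdeg → berokusdeg.

berokusdeg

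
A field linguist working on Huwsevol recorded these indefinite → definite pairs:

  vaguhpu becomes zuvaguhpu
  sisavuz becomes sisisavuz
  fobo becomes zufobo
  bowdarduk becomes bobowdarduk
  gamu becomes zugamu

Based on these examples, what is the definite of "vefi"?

gamu and bowdarduk both have last vowel 'u' yet inflect differently (zugamu, bobowdarduk), so the last vowel is not what conditions the rule; whether the stem ends in a vowel or a consonant is.
"vefi" ends in a vowel. The stems ending in a vowel (gamu → zugamu, fobo → zufobo, vaguhpu → zuvaguhpu) add the prefix zu-.
The other pattern: stems ending in a consonant repeat the first consonant+vowel as a prefix.
So vefi → zuvefi.

zuvefi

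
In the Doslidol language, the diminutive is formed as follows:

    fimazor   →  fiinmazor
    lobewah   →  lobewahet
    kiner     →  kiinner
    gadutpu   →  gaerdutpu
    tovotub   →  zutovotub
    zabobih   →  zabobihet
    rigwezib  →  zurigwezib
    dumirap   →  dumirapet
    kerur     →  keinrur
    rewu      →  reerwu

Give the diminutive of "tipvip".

gadutpu and tovotub both have last vowel 'u' yet inflect differently (gaerdutpu, zutovotub), so the last vowel is not what conditions the rule; the final letter is.
"tipvip" ends in -p. The one such stem in the data (dumirap → dumirapet) adds -et, so the same rule applies.
So tipvip → tipvipet.

tipvipet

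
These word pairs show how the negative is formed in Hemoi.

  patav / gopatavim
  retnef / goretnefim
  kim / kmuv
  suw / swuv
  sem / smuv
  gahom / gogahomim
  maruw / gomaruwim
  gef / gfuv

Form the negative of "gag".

retnef and gef both end in -f yet inflect differently (goretnefim, gfuv), so the final letter is not what conditions the rule; the number of vowels is.
"gag" has 1 vowel. The stems with 1 vowel (gef → gfuv, suw → swuv, sem → smuv) delete the last vowel and add -uv.
The other pattern: stems with 2 vowels add go- … -im around the stem.
So gag → gguv.

gguv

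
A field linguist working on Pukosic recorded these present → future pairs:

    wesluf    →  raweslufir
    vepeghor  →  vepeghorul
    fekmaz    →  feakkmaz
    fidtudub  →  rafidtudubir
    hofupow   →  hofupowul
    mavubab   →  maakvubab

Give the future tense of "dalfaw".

mavubab and fidtudub both end in -b yet inflect differently (maakvubab, rafidtudubir), so the final letter is not what conditions the rule; the last vowel is.
"dalfaw" has last vowel 'a'. The stems whose last vowel is 'a' (fekmaz → feakkmaz, mavubab → maakvubab) insert -ak- after the first vowel.
The other patterns: stems whose last vowel is 'u' add ra- … -ir around the stem; stems whose last vowel is 'o' add -ul.
So dalfaw → daaklfaw.

daaklfaw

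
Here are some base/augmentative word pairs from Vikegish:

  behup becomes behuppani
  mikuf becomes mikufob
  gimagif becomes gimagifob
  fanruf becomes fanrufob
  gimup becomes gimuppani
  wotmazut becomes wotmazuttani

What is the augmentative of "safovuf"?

wotmazut and mikuf both have last vowel 'u' yet inflect differently (wotmazuttani, mikufob), so the last vowel is not what conditions the rule; the final letter is.
"safovuf" ends in -f. The stems ending in -f (mikuf → mikufob, fanruf → fanrufob, gimagif → gimagifob) add -ob.
So safovuf → safovufob.

safovufob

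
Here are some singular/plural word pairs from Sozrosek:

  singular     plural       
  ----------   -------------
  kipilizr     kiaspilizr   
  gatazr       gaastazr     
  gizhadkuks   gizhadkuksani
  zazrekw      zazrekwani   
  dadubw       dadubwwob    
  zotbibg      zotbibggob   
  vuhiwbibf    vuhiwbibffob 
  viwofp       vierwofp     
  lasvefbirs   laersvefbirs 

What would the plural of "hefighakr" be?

hefighakrani

zazrekw and dadubw both end in -w yet inflect differently (zazrekwani, dadubwwob), so the final letter is not what conditions the rule; the second-to-last letter is.
"hefighakr" has second-to-last letter 'k'. The stems whose second-to-last letter is 'k' (gizhadkuks → gizhadkuksani, zazrekw → zazrekwani) add -ani.
So hefighakr → hefighakrani.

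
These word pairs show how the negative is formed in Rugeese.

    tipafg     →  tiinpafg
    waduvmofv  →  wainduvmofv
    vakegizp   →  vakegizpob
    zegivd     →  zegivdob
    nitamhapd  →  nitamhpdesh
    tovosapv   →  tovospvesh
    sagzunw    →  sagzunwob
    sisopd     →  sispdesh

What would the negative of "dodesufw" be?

doindesufw

"dodesufw" has second-to-last letter 'f'. The stems whose second-to-last letter is 'f' (tipafg → tiinpafg, waduvmofv → wainduvmofv) insert -in- after the first vowel.
The other patterns: stems whose second-to-last letter is 'p' delete the last vowel and add -esh; stems whose second-to-last letter is 'n', 'v' or 'z' add -ob.
So dodesufw → doindesufw.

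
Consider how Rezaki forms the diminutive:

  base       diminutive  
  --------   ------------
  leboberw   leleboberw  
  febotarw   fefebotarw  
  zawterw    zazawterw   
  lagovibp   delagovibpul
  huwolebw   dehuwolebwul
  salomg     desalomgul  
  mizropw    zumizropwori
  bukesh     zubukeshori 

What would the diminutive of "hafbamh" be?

dehafbamhul

leboberw and huwolebw both end in -w yet inflect differently (leleboberw, dehuwolebwul), so the final letter is not what conditions the rule; the second-to-last letter is.
"hafbamh" has second-to-last letter 'm'. The one such stem in the data (salomg → desalomgul) adds de- … -ul around the stem, so the same rule applies.
The other patterns: stems whose second-to-last letter is 'r' repeat the first consonant+vowel as a prefix; stems whose second-to-last letter is 'p' or 's' add zu- … -ori around the stem.
So hafbamh → dehafbamhul.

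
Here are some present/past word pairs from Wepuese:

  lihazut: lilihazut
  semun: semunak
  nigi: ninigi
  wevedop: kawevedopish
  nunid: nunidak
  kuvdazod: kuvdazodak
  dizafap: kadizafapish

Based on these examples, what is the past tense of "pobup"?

kapobupish

wevedop and kuvdazod both have last vowel 'o' yet inflect differently (kawevedopish, kuvdazodak), so the last vowel is not what conditions the rule; the final letter is.
"pobup" ends in -p. The stems ending in -p (wevedop → kawevedopish, dizafap → kadizafapish) add ka- … -ish around the stem.
So pobup → kapobupish.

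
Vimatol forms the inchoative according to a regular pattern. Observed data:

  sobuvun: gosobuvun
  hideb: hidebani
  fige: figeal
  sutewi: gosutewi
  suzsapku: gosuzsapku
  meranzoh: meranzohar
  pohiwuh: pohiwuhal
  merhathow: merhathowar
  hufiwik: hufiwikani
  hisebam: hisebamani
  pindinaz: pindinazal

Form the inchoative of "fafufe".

meranzoh and pohiwuh both end in -h yet inflect differently (meranzohar, pohiwuhal), so the final letter is not what conditions the rule; the first letter is.
"fafufe" begins with f-. The one such stem in the data (fige → figeal) adds -al, so the same rule applies.
The other patterns: stems beginning with s- add the prefix go-; stems beginning with m- add -ar; stems beginning with h- add -ani.
So fafufe → fafufeal.

fafufeal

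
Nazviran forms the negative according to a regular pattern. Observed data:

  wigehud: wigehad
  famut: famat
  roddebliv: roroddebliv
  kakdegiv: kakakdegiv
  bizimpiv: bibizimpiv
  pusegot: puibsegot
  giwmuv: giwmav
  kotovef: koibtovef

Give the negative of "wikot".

"wikot" has last vowel 'o'. The one such stem in the data (pusegot → puibsegot) inserts -ib- after the first vowel (as does kotovef), so the same rule applies.
The other patterns: stems whose last vowel is 'i' repeat the first consonant+vowel as a prefix; stems whose last vowel is 'u' change the last vowel to 'a'.
So wikot → wiibkot.

wiibkot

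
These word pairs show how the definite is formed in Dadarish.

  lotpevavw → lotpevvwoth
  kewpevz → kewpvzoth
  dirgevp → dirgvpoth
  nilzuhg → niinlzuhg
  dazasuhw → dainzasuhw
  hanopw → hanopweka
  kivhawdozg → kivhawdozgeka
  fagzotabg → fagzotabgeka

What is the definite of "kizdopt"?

kizdopteka

lotpevavw and dazasuhw both end in -w yet inflect differently (lotpevvwoth, dainzasuhw), so the final letter is not what conditions the rule; the second-to-last letter is.
"kizdopt" has second-to-last letter 'p'. The one such stem in the data (hanopw → hanopweka) adds -eka, so the same rule applies.
The other patterns: stems whose second-to-last letter is 'v' delete the last vowel and add -oth; stems whose second-to-last letter is 'h' insert -in- after the first vowel.
So kizdopt → kizdopteka.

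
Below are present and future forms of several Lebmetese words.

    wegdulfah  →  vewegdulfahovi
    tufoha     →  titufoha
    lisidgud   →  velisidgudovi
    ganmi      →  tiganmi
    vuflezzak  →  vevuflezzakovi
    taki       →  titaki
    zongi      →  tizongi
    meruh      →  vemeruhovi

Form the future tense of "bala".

tibala

tufoha and vuflezzak both have last vowel 'a' yet inflect differently (titufoha, vevuflezzakovi), so the last vowel is not what conditions the rule; whether the stem ends in a vowel or a consonant is.
"bala" ends in a vowel. The stems ending in a vowel (ganmi → tiganmi, taki → titaki, zongi → tizongi) add the prefix ti-.
The other pattern: stems ending in a consonant add ve- … -ovi around the stem.
So bala → tibala.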